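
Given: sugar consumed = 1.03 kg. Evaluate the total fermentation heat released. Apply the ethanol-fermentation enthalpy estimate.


Q = m_sugar · 590 kJ/kg
Q = 1.03 · 590

607.7000 kJ


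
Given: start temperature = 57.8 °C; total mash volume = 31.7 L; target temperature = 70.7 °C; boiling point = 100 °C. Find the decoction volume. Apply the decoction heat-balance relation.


V_dec = V_total·(T_target − T_start)/(T_boil − T_start)
V_dec = 31.7·(70.7 − 57.8)/(100 − 57.8)

9.6903 L


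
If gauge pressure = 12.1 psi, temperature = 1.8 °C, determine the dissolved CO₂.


vols = (P + 14.695)·(0.01821 + 0.09011·e^(−0.04·T))
vols = (12.1 + 14.695)·(0.01821 + 0.09011·e^(−0.04·1.8))

2.7347 volumes


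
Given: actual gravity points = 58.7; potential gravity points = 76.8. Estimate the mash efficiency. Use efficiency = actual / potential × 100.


efficiency = 58.7 / 76.8 × 100

76.4323 %


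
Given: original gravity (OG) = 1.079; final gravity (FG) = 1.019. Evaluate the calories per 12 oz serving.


ABW = (OG−FG)·131.25·0.79/FG;  °P = 259 − 259/SG (for OG→OE and FG→AE);  RE = 0.1808·OE + 0.8192·AE;  Cal = (6.9·ABW + 4·(RE−0.1))·FG·3.55
ABW = (1.079 − 1.019)·131.25·0.79/1.019 = 6.1053
OE = 259 − 259/1.079 = 18.9629 °P
AE = 259 − 259/1.019 = 4.8292 °P
RE = 0.1808·18.9629 + 0.8192·4.8292 = 7.3846 °P
Cal = (6.9·6.1053 + 4·(7.3846−0.1))·1.019·3.55

257.7964 kcal


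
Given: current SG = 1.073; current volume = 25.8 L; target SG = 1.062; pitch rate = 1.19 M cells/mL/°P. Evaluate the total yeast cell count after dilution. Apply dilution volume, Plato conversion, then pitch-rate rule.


V_w = V·((SG_c−1)/(SG_t−1)−1);  °P = 259 − 259/SG_t;  cells = rate·(V+V_w)·°P
V_w = 25.8·((1.073−1)/(1.062−1)−1) = 4.5774
V_final = 25.8 + 4.5774 = 30.3774
°P = 259 − 259/1.062 = 15.1205
cells = 1.19·30.3774·15.1205

546.5939 billion cells


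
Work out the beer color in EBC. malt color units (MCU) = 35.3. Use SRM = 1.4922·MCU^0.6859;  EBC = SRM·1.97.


SRM = 1.4922·35.3^0.6859 = 17.1967
EBC = 17.1967·1.97

33.8775 EBC


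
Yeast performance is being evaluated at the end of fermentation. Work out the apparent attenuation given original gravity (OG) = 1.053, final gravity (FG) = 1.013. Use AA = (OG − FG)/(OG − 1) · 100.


AA = (1.053 − 1.013)/(1.053 − 1) · 100

75.4717 %


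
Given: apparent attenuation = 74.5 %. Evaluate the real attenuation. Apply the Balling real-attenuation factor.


RA = AA · 0.8192
RA = 74.5 · 0.8192

61.0304 %


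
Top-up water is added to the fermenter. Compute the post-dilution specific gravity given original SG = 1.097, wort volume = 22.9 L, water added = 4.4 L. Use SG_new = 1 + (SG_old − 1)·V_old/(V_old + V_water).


pts = (1.097 − 1)·1000·22.9/(22.9 + 4.4) = 81.3663
SG_new = 1 + 81.3663/1000

1.0814


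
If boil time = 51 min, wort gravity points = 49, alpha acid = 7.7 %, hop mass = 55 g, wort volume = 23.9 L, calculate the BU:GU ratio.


U = 1.65·0.000125^(GP/1000)·(1−e^(−0.04t))/4.15;  IBU = (α/100)·m·U·1000/V;  BU:GU = IBU/GP
U = 1.65·0.000125^(49/1000)·(1−e^(−0.04·51))/4.15 = 0.2227
IBU = (7.7/100)·55·0.2227·1000/23.9 = 39.4589
BU:GU = 39.4589/49

0.8053


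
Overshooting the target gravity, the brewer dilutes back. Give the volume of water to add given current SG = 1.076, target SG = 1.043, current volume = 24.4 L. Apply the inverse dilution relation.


V_water = V·((SG_curr − 1)/(SG_target − 1) − 1)
V_water = 24.4·((1.076 − 1)/(1.043 − 1) − 1)

18.7256 L


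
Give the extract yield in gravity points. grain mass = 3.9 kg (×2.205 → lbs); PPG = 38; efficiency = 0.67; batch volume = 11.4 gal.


points = lbs × PPG × eff / vol
lbs = 3.9 × 2.205 = 8.5995
points = 8.5995 × 38 × 0.67 / 11.4

19.2055 points


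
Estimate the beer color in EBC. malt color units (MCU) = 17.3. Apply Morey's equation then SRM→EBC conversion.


SRM = 1.4922·MCU^0.6859;  EBC = SRM·1.97
SRM = 1.4922·17.3^0.6859 = 10.5439
EBC = 10.5439·1.97

20.7716 EBC


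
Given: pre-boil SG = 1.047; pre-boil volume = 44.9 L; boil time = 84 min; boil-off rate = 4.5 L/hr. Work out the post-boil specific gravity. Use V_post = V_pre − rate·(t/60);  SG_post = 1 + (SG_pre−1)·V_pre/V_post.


V_post = 44.9 − 4.5·(84/60) = 38.6000
SG_post = 1 + (1.047 − 1)·44.9/38.6000

1.0547


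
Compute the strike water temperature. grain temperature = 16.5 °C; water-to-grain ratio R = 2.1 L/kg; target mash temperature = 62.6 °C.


T_strike = (0.41/R)·(T_mash − T_grain) + T_mash
T_strike = (0.41/2.1)·(62.6 − 16.5) + 62.6

71.6005 °C


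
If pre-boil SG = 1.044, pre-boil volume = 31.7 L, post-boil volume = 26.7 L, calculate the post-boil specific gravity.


SG_post = 1 + (SG_pre − 1)·V_pre/V_post
pts_pre = (1.044 − 1)·1000 = 44.0000
pts_post = 44.0000·31.7/26.7 = 52.2397
SG_post = 1 + 52.2397/1000

1.0522


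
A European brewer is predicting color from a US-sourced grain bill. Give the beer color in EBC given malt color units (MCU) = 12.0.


SRM = 1.4922·MCU^0.6859;  EBC = SRM·1.97
SRM = 1.4922·12.0^0.6859 = 8.2042
EBC = 8.2042·1.97

16.1623 EBC


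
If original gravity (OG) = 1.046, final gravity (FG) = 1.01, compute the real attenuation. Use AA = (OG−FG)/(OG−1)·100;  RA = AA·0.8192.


AA = (1.046 − 1.01)/(1.046 − 1)·100 = 78.2609
RA = 78.2609·0.8192

64.1113 %


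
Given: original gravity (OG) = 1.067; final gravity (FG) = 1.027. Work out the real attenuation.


AA = (OG−FG)/(OG−1)·100;  RA = AA·0.8192
AA = (1.067 − 1.027)/(1.067 − 1)·100 = 59.7015
RA = 59.7015·0.8192

48.9075 %


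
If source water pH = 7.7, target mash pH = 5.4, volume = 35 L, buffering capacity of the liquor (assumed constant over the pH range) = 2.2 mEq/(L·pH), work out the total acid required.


acid = buffering capacity · (pH_source − pH_target) · V
acid = 2.2 · (7.7 − 5.4) · 35

177.1000 mEq


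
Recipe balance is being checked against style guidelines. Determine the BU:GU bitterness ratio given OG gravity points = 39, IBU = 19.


BU:GU = IBU / OG_points
BU:GU = 19 / 39

0.4872


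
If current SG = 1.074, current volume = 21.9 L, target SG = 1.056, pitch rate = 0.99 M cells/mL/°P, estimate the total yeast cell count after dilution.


V_w = V·((SG_c−1)/(SG_t−1)−1);  °P = 259 − 259/SG_t;  cells = rate·(V+V_w)·°P
V_w = 21.9·((1.074−1)/(1.056−1)−1) = 7.0393
V_final = 21.9 + 7.0393 = 28.9393
°P = 259 − 259/1.056 = 13.7348
cells = 0.99·28.9393·13.7348

393.5019 billion cells


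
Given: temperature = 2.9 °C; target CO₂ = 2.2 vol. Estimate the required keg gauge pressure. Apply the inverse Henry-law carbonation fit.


psi = vols/(0.01821 + 0.09011·e^(−0.04·T)) − 14.695
psi = 2.2/(0.01821 + 0.09011·e^(−0.04·2.9)) − 14.695

7.6512 psi


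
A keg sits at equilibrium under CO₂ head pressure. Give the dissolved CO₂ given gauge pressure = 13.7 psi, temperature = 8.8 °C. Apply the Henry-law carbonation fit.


vols = (P + 14.695)·(0.01821 + 0.09011·e^(−0.04·T))
vols = (13.7 + 14.695)·(0.01821 + 0.09011·e^(−0.04·8.8))

2.3165 volumes


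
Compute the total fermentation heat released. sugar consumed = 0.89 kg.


Q = m_sugar · 590 kJ/kg
Q = 0.89 · 590

525.1000 kJ


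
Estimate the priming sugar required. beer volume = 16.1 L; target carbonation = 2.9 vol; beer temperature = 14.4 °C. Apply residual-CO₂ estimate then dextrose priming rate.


residual = 14.695·(0.01821 + 0.09011·e^(−0.04·T));  sugar = (target − residual)·4.0·V
residual = 14.695·(0.01821 + 0.09011·e^(−0.04·14.4)) = 1.0120
sugar = (2.9 − 1.0120)·4.0·16.1

121.5894 g


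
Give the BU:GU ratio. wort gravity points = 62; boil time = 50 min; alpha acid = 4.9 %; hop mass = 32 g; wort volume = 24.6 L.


U = 1.65·0.000125^(GP/1000)·(1−e^(−0.04t))/4.15;  IBU = (α/100)·m·U·1000/V;  BU:GU = IBU/GP
U = 1.65·0.000125^(62/1000)·(1−e^(−0.04·50))/4.15 = 0.1969
IBU = (4.9/100)·32·0.1969·1000/24.6 = 12.5517
BU:GU = 12.5517/62

0.2024


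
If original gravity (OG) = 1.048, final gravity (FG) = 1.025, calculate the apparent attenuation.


AA = (OG − FG)/(OG − 1) · 100
AA = (1.048 − 1.025)/(1.048 − 1) · 100

47.9167 %


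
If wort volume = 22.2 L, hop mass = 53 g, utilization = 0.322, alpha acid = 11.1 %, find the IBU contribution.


IBU = (α/100)·mass·U·1000 / V
IBU = (11.1/100)·53·0.322·1000 / 22.2

85.3300 IBU


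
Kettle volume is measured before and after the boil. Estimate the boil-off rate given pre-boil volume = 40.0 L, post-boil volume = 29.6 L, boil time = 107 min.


rate = (V_pre − V_post) / (t_min/60)
rate = (40.0 − 29.6) / (107/60)

5.8318 L/hr


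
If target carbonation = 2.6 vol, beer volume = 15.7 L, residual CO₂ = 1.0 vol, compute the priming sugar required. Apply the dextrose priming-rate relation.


sugar = (target − residual)·4.0·V
sugar = (2.6 − 1.0)·4.0·15.7

100.4800 g


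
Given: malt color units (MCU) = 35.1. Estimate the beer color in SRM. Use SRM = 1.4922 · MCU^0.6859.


SRM = 1.4922 · 35.1^0.6859

17.1298 SRM


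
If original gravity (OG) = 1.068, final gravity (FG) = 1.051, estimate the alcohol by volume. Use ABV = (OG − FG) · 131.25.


ABV = (1.068 − 1.051) · 131.25

2.2313 % ABV


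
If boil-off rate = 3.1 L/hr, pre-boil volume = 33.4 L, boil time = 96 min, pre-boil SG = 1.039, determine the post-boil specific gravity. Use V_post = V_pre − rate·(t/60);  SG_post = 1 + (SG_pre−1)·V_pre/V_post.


V_post = 33.4 − 3.1·(96/60) = 28.4400
SG_post = 1 + (1.039 − 1)·33.4/28.4400

1.0458


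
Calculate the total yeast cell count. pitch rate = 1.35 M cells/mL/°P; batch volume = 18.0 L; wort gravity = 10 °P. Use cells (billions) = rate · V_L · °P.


cells = 1.35 · 18.0 · 10

243.0000 billion cells


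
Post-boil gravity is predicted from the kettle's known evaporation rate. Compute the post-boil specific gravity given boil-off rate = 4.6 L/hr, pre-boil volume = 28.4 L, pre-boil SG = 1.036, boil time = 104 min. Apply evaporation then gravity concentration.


V_post = V_pre − rate·(t/60);  SG_post = 1 + (SG_pre−1)·V_pre/V_post
V_post = 28.4 − 4.6·(104/60) = 20.4267
SG_post = 1 + (1.036 − 1)·28.4/20.4267

1.0501


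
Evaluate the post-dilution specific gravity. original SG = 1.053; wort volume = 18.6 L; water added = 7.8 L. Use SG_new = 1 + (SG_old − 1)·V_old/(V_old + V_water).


pts = (1.053 − 1)·1000·18.6/(18.6 + 7.8) = 37.3409
SG_new = 1 + 37.3409/1000

1.0373


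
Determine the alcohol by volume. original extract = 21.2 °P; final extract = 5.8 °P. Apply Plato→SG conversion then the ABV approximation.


SG = 259/(259 − P);  ABV = (OG − FG)·131.25
OG = 259/(259 − 21.2) = 1.0892
FG = 259/(259 − 5.8) = 1.0229
ABV = (1.0892 − 1.0229)·131.25

8.6945 % ABV


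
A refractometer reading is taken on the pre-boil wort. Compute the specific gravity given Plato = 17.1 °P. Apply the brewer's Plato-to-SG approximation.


SG = 259/(259 − P)
SG = 259/(259 − 17.1)

1.0707


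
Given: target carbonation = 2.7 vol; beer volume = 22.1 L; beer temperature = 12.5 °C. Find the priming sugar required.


residual = 14.695·(0.01821 + 0.09011·e^(−0.04·T));  sugar = (target − residual)·4.0·V
residual = 14.695·(0.01821 + 0.09011·e^(−0.04·12.5)) = 1.0707
sugar = (2.7 − 1.0707)·4.0·22.1

144.0263 g


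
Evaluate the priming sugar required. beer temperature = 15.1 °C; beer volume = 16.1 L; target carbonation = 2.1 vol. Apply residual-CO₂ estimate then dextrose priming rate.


residual = 14.695·(0.01821 + 0.09011·e^(−0.04·T));  sugar = (target − residual)·4.0·V
residual = 14.695·(0.01821 + 0.09011·e^(−0.04·15.1)) = 0.9914
sugar = (2.1 − 0.9914)·4.0·16.1

71.3930 g


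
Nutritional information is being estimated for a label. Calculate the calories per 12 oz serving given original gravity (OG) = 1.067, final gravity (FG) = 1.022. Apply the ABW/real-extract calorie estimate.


ABW = (OG−FG)·131.25·0.79/FG;  °P = 259 − 259/SG (for OG→OE and FG→AE);  RE = 0.1808·OE + 0.8192·AE;  Cal = (6.9·ABW + 4·(RE−0.1))·FG·3.55
ABW = (1.067 − 1.022)·131.25·0.79/1.022 = 4.5655
OE = 259 − 259/1.067 = 16.2634 °P
AE = 259 − 259/1.022 = 5.5753 °P
RE = 0.1808·16.2634 + 0.8192·5.5753 = 7.5077 °P
Cal = (6.9·4.5655 + 4·(7.5077−0.1))·1.022·3.55

221.7962 kcal


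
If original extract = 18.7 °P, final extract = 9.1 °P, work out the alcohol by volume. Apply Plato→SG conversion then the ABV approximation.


SG = 259/(259 − P);  ABV = (OG − FG)·131.25
OG = 259/(259 − 18.7) = 1.0778
FG = 259/(259 − 9.1) = 1.0364
ABV = (1.0778 − 1.0364)·131.25

5.4344 % ABV


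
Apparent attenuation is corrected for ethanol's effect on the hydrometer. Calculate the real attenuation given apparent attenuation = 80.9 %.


RA = AA · 0.8192
RA = 80.9 · 0.8192

66.2733 %


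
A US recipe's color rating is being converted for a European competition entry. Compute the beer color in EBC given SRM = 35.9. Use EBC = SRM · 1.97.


EBC = 35.9 · 1.97

70.7230 EBC


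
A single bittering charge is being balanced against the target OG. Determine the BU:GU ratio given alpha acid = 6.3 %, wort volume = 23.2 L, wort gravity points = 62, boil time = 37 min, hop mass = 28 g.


U = 1.65·0.000125^(GP/1000)·(1−e^(−0.04t))/4.15;  IBU = (α/100)·m·U·1000/V;  BU:GU = IBU/GP
U = 1.65·0.000125^(62/1000)·(1−e^(−0.04·37))/4.15 = 0.1759
IBU = (6.3/100)·28·0.1759·1000/23.2 = 13.3745
BU:GU = 13.3745/62

0.2157


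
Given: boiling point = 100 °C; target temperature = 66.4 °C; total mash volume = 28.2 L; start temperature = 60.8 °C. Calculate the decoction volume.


V_dec = V_total·(T_target − T_start)/(T_boil − T_start)
V_dec = 28.2·(66.4 − 60.8)/(100 − 60.8)

4.0286 L


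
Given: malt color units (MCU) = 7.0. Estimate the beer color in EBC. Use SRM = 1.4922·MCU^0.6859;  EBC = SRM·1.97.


SRM = 1.4922·7.0^0.6859 = 5.6687
EBC = 5.6687·1.97

11.1672 EBC


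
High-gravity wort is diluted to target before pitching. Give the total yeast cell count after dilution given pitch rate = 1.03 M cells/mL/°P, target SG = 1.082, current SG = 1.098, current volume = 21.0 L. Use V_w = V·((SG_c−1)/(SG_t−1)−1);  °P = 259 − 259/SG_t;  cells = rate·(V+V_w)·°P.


V_w = 21.0·((1.098−1)/(1.082−1)−1) = 4.0976
V_final = 21.0 + 4.0976 = 25.0976
°P = 259 − 259/1.082 = 19.6285
cells = 1.03·25.0976·19.6285

507.4054 billion cells


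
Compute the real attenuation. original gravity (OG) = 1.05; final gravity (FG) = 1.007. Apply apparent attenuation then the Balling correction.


AA = (OG−FG)/(OG−1)·100;  RA = AA·0.8192
AA = (1.05 − 1.007)/(1.05 − 1)·100 = 86.0000
RA = 86.0000·0.8192

70.4512 %


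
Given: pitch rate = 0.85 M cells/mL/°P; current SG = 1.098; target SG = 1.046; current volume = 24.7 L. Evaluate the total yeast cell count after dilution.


V_w = V·((SG_c−1)/(SG_t−1)−1);  °P = 259 − 259/SG_t;  cells = rate·(V+V_w)·°P
V_w = 24.7·((1.098−1)/(1.046−1)−1) = 27.9217
V_final = 24.7 + 27.9217 = 52.6217
°P = 259 − 259/1.046 = 11.3901
cells = 0.85·52.6217·11.3901

509.4599 billion cells


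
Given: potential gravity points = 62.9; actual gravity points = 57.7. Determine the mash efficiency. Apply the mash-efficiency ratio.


efficiency = actual / potential × 100
efficiency = 57.7 / 62.9 × 100

91.7329 %


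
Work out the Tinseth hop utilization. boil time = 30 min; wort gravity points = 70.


U = 1.65·0.000125^(GP/1000) · (1 − e^(−0.04·t))/4.15
bigness = 1.65·0.000125^(70/1000) = 0.8796
boil_factor = (1 − e^(−0.04·30))/4.15 = 0.1684
U = 0.8796 · 0.1684

0.1481


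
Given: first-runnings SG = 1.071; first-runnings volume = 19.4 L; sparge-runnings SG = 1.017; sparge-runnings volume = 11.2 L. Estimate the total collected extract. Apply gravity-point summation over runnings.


total = Σ (SG_i − 1)·1000·V_i
first = (1.071 − 1)·1000·19.4 = 1377.4000
sparge = (1.017 − 1)·1000·11.2 = 190.4000
total = 1377.4000 + 190.4000

1567.8000 gravity·L


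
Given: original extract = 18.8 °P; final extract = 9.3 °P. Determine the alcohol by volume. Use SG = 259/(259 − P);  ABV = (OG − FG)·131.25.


OG = 259/(259 − 18.8) = 1.0783
FG = 259/(259 − 9.3) = 1.0372
ABV = (1.0783 − 1.0372)·131.25

5.3843 % ABV


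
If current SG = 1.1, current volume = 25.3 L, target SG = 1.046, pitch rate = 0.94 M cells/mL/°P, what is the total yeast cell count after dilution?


V_w = V·((SG_c−1)/(SG_t−1)−1);  °P = 259 − 259/SG_t;  cells = rate·(V+V_w)·°P
V_w = 25.3·((1.1−1)/(1.046−1)−1) = 29.7000
V_final = 25.3 + 29.7000 = 55.0000
°P = 259 − 259/1.046 = 11.3901
cells = 0.94·55.0000·11.3901

588.8660 billion cells


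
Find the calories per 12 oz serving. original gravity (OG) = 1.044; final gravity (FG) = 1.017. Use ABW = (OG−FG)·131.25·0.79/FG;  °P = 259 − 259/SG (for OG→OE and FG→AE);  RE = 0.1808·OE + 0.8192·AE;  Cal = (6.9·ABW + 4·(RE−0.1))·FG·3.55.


ABW = (1.044 − 1.017)·131.25·0.79/1.017 = 2.7528
OE = 259 − 259/1.044 = 10.9157 °P
AE = 259 − 259/1.017 = 4.3294 °P
RE = 0.1808·10.9157 + 0.8192·4.3294 = 5.5202 °P
Cal = (6.9·2.7528 + 4·(5.5202−0.1))·1.017·3.55

146.8506 kcal


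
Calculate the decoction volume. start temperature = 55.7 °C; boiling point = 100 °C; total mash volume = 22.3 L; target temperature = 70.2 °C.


V_dec = V_total·(T_target − T_start)/(T_boil − T_start)
V_dec = 22.3·(70.2 − 55.7)/(100 − 55.7)

7.2991 L


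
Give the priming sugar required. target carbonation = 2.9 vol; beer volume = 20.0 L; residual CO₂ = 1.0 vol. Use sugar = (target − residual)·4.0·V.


sugar = (2.9 − 1.0)·4.0·20.0

152.0000 g


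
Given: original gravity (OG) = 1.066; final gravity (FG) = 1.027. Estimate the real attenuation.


AA = (OG−FG)/(OG−1)·100;  RA = AA·0.8192
AA = (1.066 − 1.027)/(1.066 − 1)·100 = 59.0909
RA = 59.0909·0.8192

48.4073 %


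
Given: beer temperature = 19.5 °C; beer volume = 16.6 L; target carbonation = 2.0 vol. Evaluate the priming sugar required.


residual = 14.695·(0.01821 + 0.09011·e^(−0.04·T));  sugar = (target − residual)·4.0·V
residual = 14.695·(0.01821 + 0.09011·e^(−0.04·19.5)) = 0.8746
sugar = (2.0 − 0.8746)·4.0·16.6

74.7264 g


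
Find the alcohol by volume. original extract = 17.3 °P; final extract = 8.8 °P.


SG = 259/(259 − P);  ABV = (OG − FG)·131.25
OG = 259/(259 − 17.3) = 1.0716
FG = 259/(259 − 8.8) = 1.0352
ABV = (1.0716 − 1.0352)·131.25

4.7781 % ABV


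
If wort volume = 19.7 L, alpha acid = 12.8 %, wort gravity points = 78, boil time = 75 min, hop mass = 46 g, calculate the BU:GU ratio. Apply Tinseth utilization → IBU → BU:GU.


U = 1.65·0.000125^(GP/1000)·(1−e^(−0.04t))/4.15;  IBU = (α/100)·m·U·1000/V;  BU:GU = IBU/GP
U = 1.65·0.000125^(78/1000)·(1−e^(−0.04·75))/4.15 = 0.1874
IBU = (12.8/100)·46·0.1874·1000/19.7 = 56.0167
BU:GU = 56.0167/78

0.7182


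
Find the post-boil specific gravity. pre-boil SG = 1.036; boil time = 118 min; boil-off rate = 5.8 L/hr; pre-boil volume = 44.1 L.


V_post = V_pre − rate·(t/60);  SG_post = 1 + (SG_pre−1)·V_pre/V_post
V_post = 44.1 − 5.8·(118/60) = 32.6933
SG_post = 1 + (1.036 − 1)·44.1/32.6933

1.0486


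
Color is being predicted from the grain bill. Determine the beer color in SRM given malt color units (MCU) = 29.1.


SRM = 1.4922 · MCU^0.6859
SRM = 1.4922 · 29.1^0.6859

15.0630 SRM


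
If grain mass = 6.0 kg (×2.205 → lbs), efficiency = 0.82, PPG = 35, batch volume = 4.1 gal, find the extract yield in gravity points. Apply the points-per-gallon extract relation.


points = lbs × PPG × eff / vol
lbs = 6.0 × 2.205 = 13.2300
points = 13.2300 × 35 × 0.82 / 4.1

92.6100 points


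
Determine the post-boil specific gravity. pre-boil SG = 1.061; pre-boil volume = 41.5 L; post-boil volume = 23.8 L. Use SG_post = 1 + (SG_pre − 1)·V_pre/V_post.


pts_pre = (1.061 − 1)·1000 = 61.0000
pts_post = 61.0000·41.5/23.8 = 106.3655
SG_post = 1 + 106.3655/1000

1.1064


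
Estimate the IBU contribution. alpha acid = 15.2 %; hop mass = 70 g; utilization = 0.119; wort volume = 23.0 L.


IBU = (α/100)·mass·U·1000 / V
IBU = (15.2/100)·70·0.119·1000 / 23.0

55.0504 IBU


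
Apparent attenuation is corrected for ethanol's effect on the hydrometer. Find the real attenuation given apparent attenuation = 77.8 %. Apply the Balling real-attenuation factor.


RA = AA · 0.8192
RA = 77.8 · 0.8192

63.7338 %


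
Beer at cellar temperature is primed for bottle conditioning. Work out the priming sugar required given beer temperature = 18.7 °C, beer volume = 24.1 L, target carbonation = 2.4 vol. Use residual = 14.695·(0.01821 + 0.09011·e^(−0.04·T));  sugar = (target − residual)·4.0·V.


residual = 14.695·(0.01821 + 0.09011·e^(−0.04·18.7)) = 0.8943
sugar = (2.4 − 0.8943)·4.0·24.1

145.1456 g


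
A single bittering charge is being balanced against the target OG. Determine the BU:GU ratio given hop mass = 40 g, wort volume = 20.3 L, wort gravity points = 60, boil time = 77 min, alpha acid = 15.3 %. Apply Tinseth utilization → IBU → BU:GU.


U = 1.65·0.000125^(GP/1000)·(1−e^(−0.04t))/4.15;  IBU = (α/100)·m·U·1000/V;  BU:GU = IBU/GP
U = 1.65·0.000125^(60/1000)·(1−e^(−0.04·77))/4.15 = 0.2212
IBU = (15.3/100)·40·0.2212·1000/20.3 = 66.6918
BU:GU = 66.6918/60

1.1115


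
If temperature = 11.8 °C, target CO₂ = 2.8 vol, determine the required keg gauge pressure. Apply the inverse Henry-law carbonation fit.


psi = vols/(0.01821 + 0.09011·e^(−0.04·T)) − 14.695
psi = 2.8/(0.01821 + 0.09011·e^(−0.04·11.8)) − 14.695

22.9311 psi


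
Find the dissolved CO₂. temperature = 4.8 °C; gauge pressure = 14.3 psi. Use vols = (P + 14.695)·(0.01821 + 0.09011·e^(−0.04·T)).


vols = (14.3 + 14.695)·(0.01821 + 0.09011·e^(−0.04·4.8))

2.6843 volumes


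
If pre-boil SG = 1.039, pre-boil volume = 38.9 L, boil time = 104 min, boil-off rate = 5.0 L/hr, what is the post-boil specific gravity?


V_post = V_pre − rate·(t/60);  SG_post = 1 + (SG_pre−1)·V_pre/V_post
V_post = 38.9 − 5.0·(104/60) = 30.2333
SG_post = 1 + (1.039 − 1)·38.9/30.2333

1.0502


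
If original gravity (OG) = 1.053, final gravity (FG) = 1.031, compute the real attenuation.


AA = (OG−FG)/(OG−1)·100;  RA = AA·0.8192
AA = (1.053 − 1.031)/(1.053 − 1)·100 = 41.5094
RA = 41.5094·0.8192

34.0045 %


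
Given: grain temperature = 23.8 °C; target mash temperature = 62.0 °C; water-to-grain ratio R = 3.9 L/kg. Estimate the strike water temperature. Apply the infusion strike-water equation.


T_strike = (0.41/R)·(T_mash − T_grain) + T_mash
T_strike = (0.41/3.9)·(62.0 − 23.8) + 62.0

66.0159 °C


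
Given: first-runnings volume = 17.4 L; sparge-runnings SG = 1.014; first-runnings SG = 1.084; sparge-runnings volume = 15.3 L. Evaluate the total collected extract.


total = Σ (SG_i − 1)·1000·V_i
first = (1.084 − 1)·1000·17.4 = 1461.6000
sparge = (1.014 − 1)·1000·15.3 = 214.2000
total = 1461.6000 + 214.2000

1675.8000 gravity·L


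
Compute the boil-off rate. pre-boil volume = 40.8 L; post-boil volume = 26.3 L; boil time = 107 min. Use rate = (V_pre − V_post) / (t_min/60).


rate = (40.8 − 26.3) / (107/60)

8.1308 L/hr


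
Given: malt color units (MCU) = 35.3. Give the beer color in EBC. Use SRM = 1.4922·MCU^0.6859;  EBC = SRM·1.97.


SRM = 1.4922·35.3^0.6859 = 17.1967
EBC = 17.1967·1.97

33.8775 EBC


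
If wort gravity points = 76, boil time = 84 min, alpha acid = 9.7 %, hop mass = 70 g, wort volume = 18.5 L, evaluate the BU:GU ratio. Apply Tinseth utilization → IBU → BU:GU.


U = 1.65·0.000125^(GP/1000)·(1−e^(−0.04t))/4.15;  IBU = (α/100)·m·U·1000/V;  BU:GU = IBU/GP
U = 1.65·0.000125^(76/1000)·(1−e^(−0.04·84))/4.15 = 0.1938
IBU = (9.7/100)·70·0.1938·1000/18.5 = 71.1452
BU:GU = 71.1452/76

0.9361


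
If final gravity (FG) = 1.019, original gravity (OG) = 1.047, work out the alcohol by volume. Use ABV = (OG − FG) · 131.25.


ABV = (1.047 − 1.019) · 131.25

3.6750 % ABV


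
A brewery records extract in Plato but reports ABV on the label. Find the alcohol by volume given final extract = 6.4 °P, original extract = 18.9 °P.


SG = 259/(259 − P);  ABV = (OG − FG)·131.25
OG = 259/(259 − 18.9) = 1.0787
FG = 259/(259 − 6.4) = 1.0253
ABV = (1.0787 − 1.0253)·131.25

7.0062 % ABV


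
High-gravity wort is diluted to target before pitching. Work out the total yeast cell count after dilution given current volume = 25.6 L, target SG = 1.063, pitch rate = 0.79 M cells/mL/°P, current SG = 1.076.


V_w = V·((SG_c−1)/(SG_t−1)−1);  °P = 259 − 259/SG_t;  cells = rate·(V+V_w)·°P
V_w = 25.6·((1.076−1)/(1.063−1)−1) = 5.2825
V_final = 25.6 + 5.2825 = 30.8825
°P = 259 − 259/1.063 = 15.3500
cells = 0.79·30.8825·15.3500

374.4960 billion cells


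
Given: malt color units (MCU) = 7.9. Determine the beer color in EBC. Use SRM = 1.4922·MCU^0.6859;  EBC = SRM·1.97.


SRM = 1.4922·7.9^0.6859 = 6.1590
EBC = 6.1590·1.97

12.1332 EBC


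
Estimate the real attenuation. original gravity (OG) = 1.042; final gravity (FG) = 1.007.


AA = (OG−FG)/(OG−1)·100;  RA = AA·0.8192
AA = (1.042 − 1.007)/(1.042 − 1)·100 = 83.3333
RA = 83.3333·0.8192

68.2667 %


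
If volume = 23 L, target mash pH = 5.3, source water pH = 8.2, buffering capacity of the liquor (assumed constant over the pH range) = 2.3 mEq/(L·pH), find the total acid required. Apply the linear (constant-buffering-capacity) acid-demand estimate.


acid = buffering capacity · (pH_source − pH_target) · V
acid = 2.3 · (8.2 − 5.3) · 23

153.4100 mEq


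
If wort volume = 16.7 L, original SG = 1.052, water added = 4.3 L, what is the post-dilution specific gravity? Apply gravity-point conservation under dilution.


SG_new = 1 + (SG_old − 1)·V_old/(V_old + V_water)
pts = (1.052 − 1)·1000·16.7/(16.7 + 4.3) = 41.3524
SG_new = 1 + 41.3524/1000

1.0414


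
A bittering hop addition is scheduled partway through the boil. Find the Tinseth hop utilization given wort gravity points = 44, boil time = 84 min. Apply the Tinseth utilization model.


U = 1.65·0.000125^(GP/1000) · (1 − e^(−0.04·t))/4.15
bigness = 1.65·0.000125^(44/1000) = 1.1111
boil_factor = (1 − e^(−0.04·84))/4.15 = 0.2326
U = 1.1111 · 0.2326

0.2584


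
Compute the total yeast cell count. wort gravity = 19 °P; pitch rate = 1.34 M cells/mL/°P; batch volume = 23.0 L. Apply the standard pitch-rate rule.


cells (billions) = rate · V_L · °P
cells = 1.34 · 23.0 · 19

585.5800 billion cells


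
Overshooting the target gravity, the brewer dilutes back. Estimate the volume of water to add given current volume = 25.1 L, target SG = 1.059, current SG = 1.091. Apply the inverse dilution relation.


V_water = V·((SG_curr − 1)/(SG_target − 1) − 1)
V_water = 25.1·((1.091 − 1)/(1.059 − 1) − 1)

13.6136 L


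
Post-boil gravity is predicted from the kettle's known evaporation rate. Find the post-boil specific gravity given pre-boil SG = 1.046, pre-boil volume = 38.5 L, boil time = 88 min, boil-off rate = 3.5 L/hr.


V_post = V_pre − rate·(t/60);  SG_post = 1 + (SG_pre−1)·V_pre/V_post
V_post = 38.5 − 3.5·(88/60) = 33.3667
SG_post = 1 + (1.046 − 1)·38.5/33.3667

1.0531


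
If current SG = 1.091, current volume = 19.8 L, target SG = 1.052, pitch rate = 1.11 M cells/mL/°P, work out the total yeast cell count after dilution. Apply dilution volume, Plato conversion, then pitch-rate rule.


V_w = V·((SG_c−1)/(SG_t−1)−1);  °P = 259 − 259/SG_t;  cells = rate·(V+V_w)·°P
V_w = 19.8·((1.091−1)/(1.052−1)−1) = 14.8500
V_final = 19.8 + 14.8500 = 34.6500
°P = 259 − 259/1.052 = 12.8023
cells = 1.11·34.6500·12.8023

492.3949 billion cells


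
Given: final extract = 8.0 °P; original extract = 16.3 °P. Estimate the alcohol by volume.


SG = 259/(259 − P);  ABV = (OG − FG)·131.25
OG = 259/(259 − 16.3) = 1.0672
FG = 259/(259 − 8.0) = 1.0319
ABV = (1.0672 − 1.0319)·131.25

4.6316 % ABV


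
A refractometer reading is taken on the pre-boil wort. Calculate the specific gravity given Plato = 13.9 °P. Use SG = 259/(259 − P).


SG = 259/(259 − 13.9)

1.0567


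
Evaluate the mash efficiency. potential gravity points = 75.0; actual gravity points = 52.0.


efficiency = actual / potential × 100
efficiency = 52.0 / 75.0 × 100

69.3333 %


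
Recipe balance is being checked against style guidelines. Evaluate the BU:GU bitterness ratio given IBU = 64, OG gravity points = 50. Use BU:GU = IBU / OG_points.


BU:GU = 64 / 50

1.2800


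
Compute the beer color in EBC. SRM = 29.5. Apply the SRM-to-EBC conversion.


EBC = SRM · 1.97
EBC = 29.5 · 1.97

58.1150 EBC


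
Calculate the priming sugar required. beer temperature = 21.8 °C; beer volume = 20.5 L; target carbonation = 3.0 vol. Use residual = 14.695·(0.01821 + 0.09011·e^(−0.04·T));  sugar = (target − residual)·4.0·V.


residual = 14.695·(0.01821 + 0.09011·e^(−0.04·21.8)) = 0.8212
sugar = (3.0 − 0.8212)·4.0·20.5

178.6576 g


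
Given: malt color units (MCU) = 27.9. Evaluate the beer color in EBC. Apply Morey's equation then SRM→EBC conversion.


SRM = 1.4922·MCU^0.6859;  EBC = SRM·1.97
SRM = 1.4922·27.9^0.6859 = 14.6341
EBC = 14.6341·1.97

28.8292 EBC


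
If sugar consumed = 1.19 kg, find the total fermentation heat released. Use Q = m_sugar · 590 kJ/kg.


Q = 1.19 · 590

702.1000 kJ


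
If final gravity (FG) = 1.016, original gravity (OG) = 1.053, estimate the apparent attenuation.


AA = (OG − FG)/(OG − 1) · 100
AA = (1.053 − 1.016)/(1.053 − 1) · 100

69.8113 %


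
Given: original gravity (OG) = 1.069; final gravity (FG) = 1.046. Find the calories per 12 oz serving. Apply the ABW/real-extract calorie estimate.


ABW = (OG−FG)·131.25·0.79/FG;  °P = 259 − 259/SG (for OG→OE and FG→AE);  RE = 0.1808·OE + 0.8192·AE;  Cal = (6.9·ABW + 4·(RE−0.1))·FG·3.55
ABW = (1.069 − 1.046)·131.25·0.79/1.046 = 2.2799
OE = 259 − 259/1.069 = 16.7175 °P
AE = 259 − 259/1.046 = 11.3901 °P
RE = 0.1808·16.7175 + 0.8192·11.3901 = 12.3533 °P
Cal = (6.9·2.2799 + 4·(12.3533−0.1))·1.046·3.55

240.4161 kcal


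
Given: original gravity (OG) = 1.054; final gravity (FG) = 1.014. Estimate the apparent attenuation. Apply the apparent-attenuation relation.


AA = (OG − FG)/(OG − 1) · 100
AA = (1.054 − 1.014)/(1.054 − 1) · 100

74.0741 %


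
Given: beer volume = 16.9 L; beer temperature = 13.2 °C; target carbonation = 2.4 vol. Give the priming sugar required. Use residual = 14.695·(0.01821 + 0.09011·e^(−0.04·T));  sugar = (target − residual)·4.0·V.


residual = 14.695·(0.01821 + 0.09011·e^(−0.04·13.2)) = 1.0486
sugar = (2.4 − 1.0486)·4.0·16.9

91.3569 g


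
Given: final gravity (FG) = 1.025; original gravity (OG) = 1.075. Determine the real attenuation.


AA = (OG−FG)/(OG−1)·100;  RA = AA·0.8192
AA = (1.075 − 1.025)/(1.075 − 1)·100 = 66.6667
RA = 66.6667·0.8192

54.6133 %


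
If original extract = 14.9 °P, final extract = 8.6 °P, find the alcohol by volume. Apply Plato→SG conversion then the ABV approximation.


SG = 259/(259 − P);  ABV = (OG − FG)·131.25
OG = 259/(259 − 14.9) = 1.0610
FG = 259/(259 − 8.6) = 1.0343
ABV = (1.0610 − 1.0343)·131.25

3.5038 % ABV


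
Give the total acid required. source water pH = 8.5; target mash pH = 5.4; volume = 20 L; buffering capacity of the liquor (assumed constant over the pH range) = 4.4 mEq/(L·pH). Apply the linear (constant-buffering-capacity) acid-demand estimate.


acid = buffering capacity · (pH_source − pH_target) · V
acid = 4.4 · (8.5 − 5.4) · 20

272.8000 mEq


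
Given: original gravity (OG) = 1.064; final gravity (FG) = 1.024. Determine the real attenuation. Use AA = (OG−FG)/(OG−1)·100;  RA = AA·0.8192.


AA = (1.064 − 1.024)/(1.064 − 1)·100 = 62.5000
RA = 62.5000·0.8192

51.2000 %


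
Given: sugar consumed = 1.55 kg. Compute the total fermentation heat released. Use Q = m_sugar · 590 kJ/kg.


Q = 1.55 · 590

914.5000 kJ


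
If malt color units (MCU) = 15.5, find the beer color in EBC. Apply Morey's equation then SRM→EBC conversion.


SRM = 1.4922·MCU^0.6859;  EBC = SRM·1.97
SRM = 1.4922·15.5^0.6859 = 9.7786
EBC = 9.7786·1.97

19.2638 EBC


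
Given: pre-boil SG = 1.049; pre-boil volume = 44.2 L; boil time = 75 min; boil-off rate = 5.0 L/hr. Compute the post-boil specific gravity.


V_post = V_pre − rate·(t/60);  SG_post = 1 + (SG_pre−1)·V_pre/V_post
V_post = 44.2 − 5.0·(75/60) = 37.9500
SG_post = 1 + (1.049 − 1)·44.2/37.9500

1.0571


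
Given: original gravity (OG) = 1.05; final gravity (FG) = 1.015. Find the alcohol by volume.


ABV = (OG − FG) · 131.25
ABV = (1.05 − 1.015) · 131.25

4.5938 % ABV


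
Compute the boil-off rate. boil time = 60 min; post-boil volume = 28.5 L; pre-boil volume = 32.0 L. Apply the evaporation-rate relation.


rate = (V_pre − V_post) / (t_min/60)
rate = (32.0 − 28.5) / (60/60)

3.5000 L/hr


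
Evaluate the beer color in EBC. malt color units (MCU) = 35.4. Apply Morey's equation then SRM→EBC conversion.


SRM = 1.4922·MCU^0.6859;  EBC = SRM·1.97
SRM = 1.4922·35.4^0.6859 = 17.2301
EBC = 17.2301·1.97

33.9433 EBC


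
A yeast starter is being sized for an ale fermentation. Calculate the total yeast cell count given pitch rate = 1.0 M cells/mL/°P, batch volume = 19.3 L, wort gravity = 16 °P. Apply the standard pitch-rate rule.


cells (billions) = rate · V_L · °P
cells = 1.0 · 19.3 · 16

308.8000 billion cells


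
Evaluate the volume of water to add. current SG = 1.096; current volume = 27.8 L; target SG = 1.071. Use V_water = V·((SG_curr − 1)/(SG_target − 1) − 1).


V_water = 27.8·((1.096 − 1)/(1.071 − 1) − 1)

9.7887 L


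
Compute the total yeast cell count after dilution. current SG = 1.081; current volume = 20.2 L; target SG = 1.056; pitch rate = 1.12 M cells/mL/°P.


V_w = V·((SG_c−1)/(SG_t−1)−1);  °P = 259 − 259/SG_t;  cells = rate·(V+V_w)·°P
V_w = 20.2·((1.081−1)/(1.056−1)−1) = 9.0179
V_final = 20.2 + 9.0179 = 29.2179
°P = 259 − 259/1.056 = 13.7348
cells = 1.12·29.2179·13.7348

449.4592 billion cells


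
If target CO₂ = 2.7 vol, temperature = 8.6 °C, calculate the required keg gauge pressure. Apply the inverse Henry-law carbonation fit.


psi = vols/(0.01821 + 0.09011·e^(−0.04·T)) − 14.695
psi = 2.7/(0.01821 + 0.09011·e^(−0.04·8.6)) − 14.695

18.1951 psi


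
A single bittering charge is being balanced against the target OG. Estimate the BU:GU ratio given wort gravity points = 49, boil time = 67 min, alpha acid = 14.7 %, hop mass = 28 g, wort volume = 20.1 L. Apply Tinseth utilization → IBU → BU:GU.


U = 1.65·0.000125^(GP/1000)·(1−e^(−0.04t))/4.15;  IBU = (α/100)·m·U·1000/V;  BU:GU = IBU/GP
U = 1.65·0.000125^(49/1000)·(1−e^(−0.04·67))/4.15 = 0.2384
IBU = (14.7/100)·28·0.2384·1000/20.1 = 48.8222
BU:GU = 48.8222/49

0.9964


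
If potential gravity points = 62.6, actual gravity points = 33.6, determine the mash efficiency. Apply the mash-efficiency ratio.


efficiency = actual / potential × 100
efficiency = 33.6 / 62.6 × 100

53.6741 %


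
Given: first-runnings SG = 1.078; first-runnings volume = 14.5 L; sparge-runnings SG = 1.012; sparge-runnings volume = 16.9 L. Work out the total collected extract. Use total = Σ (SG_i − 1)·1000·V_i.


first = (1.078 − 1)·1000·14.5 = 1131.0000
sparge = (1.012 − 1)·1000·16.9 = 202.8000
total = 1131.0000 + 202.8000

1333.8000 gravity·L


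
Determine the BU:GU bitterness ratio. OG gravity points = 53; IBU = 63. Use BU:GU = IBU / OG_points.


BU:GU = 63 / 53

1.1887


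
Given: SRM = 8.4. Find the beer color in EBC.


EBC = SRM · 1.97
EBC = 8.4 · 1.97

16.5480 EBC


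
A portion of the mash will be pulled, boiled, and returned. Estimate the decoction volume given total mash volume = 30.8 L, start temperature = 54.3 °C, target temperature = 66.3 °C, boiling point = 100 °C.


V_dec = V_total·(T_target − T_start)/(T_boil − T_start)
V_dec = 30.8·(66.3 − 54.3)/(100 − 54.3)

8.0875 L


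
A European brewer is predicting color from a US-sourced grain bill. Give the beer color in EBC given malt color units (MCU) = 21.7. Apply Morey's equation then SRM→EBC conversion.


SRM = 1.4922·MCU^0.6859;  EBC = SRM·1.97
SRM = 1.4922·21.7^0.6859 = 12.3170
EBC = 12.3170·1.97

24.2645 EBC


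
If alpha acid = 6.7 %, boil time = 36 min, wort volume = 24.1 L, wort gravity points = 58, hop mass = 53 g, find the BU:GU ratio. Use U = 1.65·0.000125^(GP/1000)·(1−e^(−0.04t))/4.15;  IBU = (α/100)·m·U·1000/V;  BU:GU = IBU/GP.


U = 1.65·0.000125^(58/1000)·(1−e^(−0.04·36))/4.15 = 0.1801
IBU = (6.7/100)·53·0.1801·1000/24.1 = 26.5434
BU:GU = 26.5434/58

0.4576


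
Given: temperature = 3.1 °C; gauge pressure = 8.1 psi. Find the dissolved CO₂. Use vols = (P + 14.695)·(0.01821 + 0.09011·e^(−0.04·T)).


vols = (8.1 + 14.695)·(0.01821 + 0.09011·e^(−0.04·3.1))

2.2296 volumes


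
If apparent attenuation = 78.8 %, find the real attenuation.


RA = AA · 0.8192
RA = 78.8 · 0.8192

64.5530 %


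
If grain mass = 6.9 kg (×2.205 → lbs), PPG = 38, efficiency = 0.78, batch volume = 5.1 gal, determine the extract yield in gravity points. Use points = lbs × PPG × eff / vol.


lbs = 6.9 × 2.205 = 15.2145
points = 15.2145 × 38 × 0.78 / 5.1

88.4231 points


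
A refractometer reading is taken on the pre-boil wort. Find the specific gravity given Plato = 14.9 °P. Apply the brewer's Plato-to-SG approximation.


SG = 259/(259 − P)
SG = 259/(259 − 14.9)

1.0610


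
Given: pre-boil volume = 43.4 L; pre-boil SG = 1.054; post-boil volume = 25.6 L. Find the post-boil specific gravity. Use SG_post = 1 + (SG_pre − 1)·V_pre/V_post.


pts_pre = (1.054 − 1)·1000 = 54.0000
pts_post = 54.0000·43.4/25.6 = 91.5469
SG_post = 1 + 91.5469/1000

1.0915


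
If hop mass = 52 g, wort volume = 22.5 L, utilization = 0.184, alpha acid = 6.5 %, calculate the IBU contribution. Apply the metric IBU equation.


IBU = (α/100)·mass·U·1000 / V
IBU = (6.5/100)·52·0.184·1000 / 22.5

27.6409 IBU


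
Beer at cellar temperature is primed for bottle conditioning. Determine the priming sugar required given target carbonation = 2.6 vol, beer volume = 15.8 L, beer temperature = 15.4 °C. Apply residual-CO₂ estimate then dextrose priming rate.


residual = 14.695·(0.01821 + 0.09011·e^(−0.04·T));  sugar = (target − residual)·4.0·V
residual = 14.695·(0.01821 + 0.09011·e^(−0.04·15.4)) = 0.9828
sugar = (2.6 − 0.9828)·4.0·15.8

102.2084 g


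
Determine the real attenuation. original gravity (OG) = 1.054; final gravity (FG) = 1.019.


AA = (OG−FG)/(OG−1)·100;  RA = AA·0.8192
AA = (1.054 − 1.019)/(1.054 − 1)·100 = 64.8148
RA = 64.8148·0.8192

53.0963 %


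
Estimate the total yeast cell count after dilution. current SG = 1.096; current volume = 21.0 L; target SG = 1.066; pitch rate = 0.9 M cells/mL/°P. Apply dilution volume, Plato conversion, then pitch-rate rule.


V_w = V·((SG_c−1)/(SG_t−1)−1);  °P = 259 − 259/SG_t;  cells = rate·(V+V_w)·°P
V_w = 21.0·((1.096−1)/(1.066−1)−1) = 9.5455
V_final = 21.0 + 9.5455 = 30.5455
°P = 259 − 259/1.066 = 16.0356
cells = 0.9·30.5455·16.0356

440.8345 billion cells
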